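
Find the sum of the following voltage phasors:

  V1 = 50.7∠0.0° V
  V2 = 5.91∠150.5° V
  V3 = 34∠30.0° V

Step 1 — Convert each phasor to rectangular form:
  V1 = 50.7·(cos(0.0°) + j·sin(0.0°)) = 50.7 V
  V2 = 5.91·(cos(150.5°) + j·sin(150.5°)) = -5.144 + j2.91 V
  V3 = 34·(cos(30.0°) + j·sin(30.0°)) = 29.44 + j17 V
Step 2 — Sum components: V_total = 75 + j19.91 V.
Step 3 — Convert to polar: |V_total| = 77.6 V, ∠V_total = 14.9°.

V_total = 77.6∠14.9° V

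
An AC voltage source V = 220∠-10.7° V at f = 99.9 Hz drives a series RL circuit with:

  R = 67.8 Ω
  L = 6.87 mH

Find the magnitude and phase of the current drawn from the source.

Step 1 — Angular frequency: ω = 2π·f = 2π·99.9 = 627.7 rad/s.
Step 2 — Component impedances:
  R: Z = R = 67.8 Ω
  L: Z = jωL = j·627.7·0.00687 = 0 + j4.312 Ω
Step 3 — Series combination: Z_total = R + L = 67.8 + j4.312 Ω = 67.94∠3.6° Ω.
Step 4 — Source phasor: V = 220∠-10.7° V = 216.2 - j40.85 V.
Step 5 — Ohm's law: I = V / Z_total = (216.2 - j40.85) / (67.8 + j4.312) = 3.137 - j0.802 A.
Step 6 — Convert to polar: |I| = 3.238 A, ∠I = -14.3°.

I = 3.238∠-14.3° A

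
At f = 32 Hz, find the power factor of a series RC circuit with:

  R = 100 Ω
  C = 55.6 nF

Step 1 — Angular frequency: ω = 2π·f = 2π·32 = 201.1 rad/s.
Step 2 — Component impedances:
  R: Z = R = 100 Ω
  C: Z = 1/(jωC) = -j/(ω·C) = 0 - j8.945e+04 Ω
Step 3 — Series combination: Z_total = R + C = 100 - j8.945e+04 Ω = 8.945e+04∠-89.9° Ω.
Step 4 — Power factor: PF = cos(φ) = Re(Z)/|Z| = 100/8.945e+04 = 0.001118.
Step 5 — Type: Im(Z) = -8.945e+04 ⇒ leading (phase φ = -89.9°).

PF = 0.001118 (leading, φ = -89.9°)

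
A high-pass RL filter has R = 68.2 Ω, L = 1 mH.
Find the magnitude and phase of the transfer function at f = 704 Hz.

Step 1 — Angular frequency: ω = 2π·704 = 4423 rad/s.
Step 2 — Transfer function: H(jω) = jωL/(R + jωL).
Step 3 — Numerator jωL = j·4.423; denominator R + jωL = 68.2 + j4.423.
Step 4 — H = 0.004189 + j0.06459.
Step 5 — Magnitude: |H| = 0.06472 (-23.8 dB); phase: φ = 86.3°.

|H| = 0.06472 (-23.8 dB), φ = 86.3°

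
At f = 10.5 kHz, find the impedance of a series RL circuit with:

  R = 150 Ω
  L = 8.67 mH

Step 1 — Angular frequency: ω = 2π·f = 2π·1.05e+04 = 6.597e+04 rad/s.
Step 2 — Component impedances:
  R: Z = R = 150 Ω
  L: Z = jωL = j·6.597e+04·0.00867 = 0 + j572 Ω
Step 3 — Series combination: Z_total = R + L = 150 + j572 Ω = 591.3∠75.3° Ω.

Z = 150 + j572 Ω = 591.3∠75.3° Ω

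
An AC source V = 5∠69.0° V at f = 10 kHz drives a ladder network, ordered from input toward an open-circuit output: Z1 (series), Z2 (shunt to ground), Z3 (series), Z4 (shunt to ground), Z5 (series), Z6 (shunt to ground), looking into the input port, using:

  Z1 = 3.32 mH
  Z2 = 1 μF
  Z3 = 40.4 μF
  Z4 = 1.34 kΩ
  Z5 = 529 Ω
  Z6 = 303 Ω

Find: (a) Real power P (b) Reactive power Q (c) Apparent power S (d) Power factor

Step 1 — Angular frequency: ω = 2π·f = 2π·1e+04 = 6.283e+04 rad/s.
Step 2 — Component impedances:
  Z1: Z = jωL = j·6.283e+04·0.00332 = 0 + j208.6 Ω
  Z2: Z = 1/(jωC) = -j/(ω·C) = 0 - j15.92 Ω
  Z3: Z = 1/(jωC) = -j/(ω·C) = 0 - j0.3939 Ω
  Z4: Z = R = 1340 Ω
  Z5: Z = R = 529 Ω
  Z6: Z = R = 303 Ω
Step 3 — Ladder network (open output): work backward from the far end, alternating series and parallel combinations. Z_in = 0.493 + j192.7 Ω = 192.7∠89.9° Ω.
Step 4 — Source phasor: V = 5∠69.0° V = 1.792 + j4.668 V.
Step 5 — Current: I = V / Z = 0.02425 - j0.009236 A = 0.02595∠-20.9° A.
Step 6 — Complex power: S = V·I* = 0.0003319 + j0.1297 VA.
Step 7 — Real power: P = Re(S) = 0.0003319 W.
Step 8 — Reactive power: Q = Im(S) = 0.1297 VAR.
Step 9 — Apparent power: |S| = 0.1297 VA.
Step 10 — Power factor: PF = P/|S| = 0.002558 (lagging).

(a) P = 0.0003319 W  (b) Q = 0.1297 VAR  (c) S = 0.1297 VA  (d) PF = 0.002558 (lagging)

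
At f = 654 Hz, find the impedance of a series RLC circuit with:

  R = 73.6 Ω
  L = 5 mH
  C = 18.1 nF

Step 1 — Angular frequency: ω = 2π·f = 2π·654 = 4109 rad/s.
Step 2 — Component impedances:
  R: Z = R = 73.6 Ω
  L: Z = jωL = j·4109·0.005 = 0 + j20.55 Ω
  C: Z = 1/(jωC) = -j/(ω·C) = 0 - j1.345e+04 Ω
Step 3 — Series combination: Z_total = R + L + C = 73.6 - j1.342e+04 Ω = 1.342e+04∠-89.7° Ω.

Z = 73.6 - j1.342e+04 Ω = 1.342e+04∠-89.7° Ω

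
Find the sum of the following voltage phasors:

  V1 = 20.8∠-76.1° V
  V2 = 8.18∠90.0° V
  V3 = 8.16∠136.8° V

Step 1 — Convert each phasor to rectangular form:
  V1 = 20.8·(cos(-76.1°) + j·sin(-76.1°)) = 4.997 - j20.19 V
  V2 = 8.18·(cos(90.0°) + j·sin(90.0°)) = 0 + j8.18 V
  V3 = 8.16·(cos(136.8°) + j·sin(136.8°)) = -5.948 + j5.586 V
Step 2 — Sum components: V_total = -0.9516 - j6.425 V.
Step 3 — Convert to polar: |V_total| = 6.495 V, ∠V_total = -98.4°.

V_total = 6.495∠-98.4° V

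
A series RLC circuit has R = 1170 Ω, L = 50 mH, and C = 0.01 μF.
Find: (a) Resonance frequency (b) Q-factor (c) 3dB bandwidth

Step 1 — Resonance: ω₀ = 1/√(LC) = 1/√(0.05·1e-08) = 4.472e+04 rad/s.
Step 2 — f₀ = ω₀/(2π) = 7118 Hz.
Step 3 — Series Q: Q = ω₀L/R = 4.472e+04·0.05/1170 = 1.911.
Step 4 — Bandwidth: Δω = ω₀/Q = 2.34e+04 rad/s; BW = Δω/(2π) = 3724 Hz.

(a) f₀ = 7118 Hz  (b) Q = 1.911  (c) BW = 3724 Hz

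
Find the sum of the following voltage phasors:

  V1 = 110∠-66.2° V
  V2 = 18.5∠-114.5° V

Step 1 — Convert each phasor to rectangular form:
  V1 = 110·(cos(-66.2°) + j·sin(-66.2°)) = 44.39 - j100.6 V
  V2 = 18.5·(cos(-114.5°) + j·sin(-114.5°)) = -7.672 - j16.83 V
Step 2 — Sum components: V_total = 36.72 - j117.5 V.
Step 3 — Convert to polar: |V_total| = 123.1 V, ∠V_total = -72.6°.

V_total = 123.1∠-72.6° V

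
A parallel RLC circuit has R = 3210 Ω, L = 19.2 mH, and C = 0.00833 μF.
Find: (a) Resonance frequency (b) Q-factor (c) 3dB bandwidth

Step 1 — Resonance: ω₀ = 1/√(LC) = 1/√(0.0192·8.33e-09) = 7.907e+04 rad/s.
Step 2 — f₀ = ω₀/(2π) = 1.258e+04 Hz.
Step 3 — Parallel Q: Q = R/(ω₀L) = 3210/(7.907e+04·0.0192) = 2.114.
Step 4 — Bandwidth: Δω = ω₀/Q = 3.74e+04 rad/s; BW = Δω/(2π) = 5952 Hz.

(a) f₀ = 1.258e+04 Hz  (b) Q = 2.114  (c) BW = 5952 Hz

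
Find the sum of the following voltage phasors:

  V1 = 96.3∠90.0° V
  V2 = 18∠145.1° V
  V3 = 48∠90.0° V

Step 1 — Convert each phasor to rectangular form:
  V1 = 96.3·(cos(90.0°) + j·sin(90.0°)) = 0 + j96.3 V
  V2 = 18·(cos(145.1°) + j·sin(145.1°)) = -14.76 + j10.3 V
  V3 = 48·(cos(90.0°) + j·sin(90.0°)) = 0 + j48 V
Step 2 — Sum components: V_total = -14.76 + j154.6 V.
Step 3 — Convert to polar: |V_total| = 155.3 V, ∠V_total = 95.5°.

V_total = 155.3∠95.5° V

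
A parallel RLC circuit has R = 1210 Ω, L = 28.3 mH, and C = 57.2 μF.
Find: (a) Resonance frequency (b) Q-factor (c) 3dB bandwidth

Step 1 — Resonance: ω₀ = 1/√(LC) = 1/√(0.0283·5.72e-05) = 786 rad/s.
Step 2 — f₀ = ω₀/(2π) = 125.1 Hz.
Step 3 — Parallel Q: Q = R/(ω₀L) = 1210/(786·0.0283) = 54.4.
Step 4 — Bandwidth: Δω = ω₀/Q = 14.45 rad/s; BW = Δω/(2π) = 2.3 Hz.

(a) f₀ = 125.1 Hz  (b) Q = 54.4  (c) BW = 2.3 Hz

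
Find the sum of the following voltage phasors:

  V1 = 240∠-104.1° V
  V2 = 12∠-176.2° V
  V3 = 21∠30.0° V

Step 1 — Convert each phasor to rectangular form:
  V1 = 240·(cos(-104.1°) + j·sin(-104.1°)) = -58.47 - j232.8 V
  V2 = 12·(cos(-176.2°) + j·sin(-176.2°)) = -11.97 - j0.7953 V
  V3 = 21·(cos(30.0°) + j·sin(30.0°)) = 18.19 + j10.5 V
Step 2 — Sum components: V_total = -52.25 - j223.1 V.
Step 3 — Convert to polar: |V_total| = 229.1 V, ∠V_total = -103.2°.

V_total = 229.1∠-103.2° V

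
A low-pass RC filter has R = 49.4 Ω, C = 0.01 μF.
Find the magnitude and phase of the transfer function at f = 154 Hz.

Step 1 — Angular frequency: ω = 2π·154 = 967.6 rad/s.
Step 2 — Transfer function: H(jω) = 1/(1 + jωRC).
Step 3 — Denominator: 1 + jωRC = 1 + j·967.6·49.4·1e-08 = 1 + j0.000478.
Step 4 — H = 1 - j0.000478.
Step 5 — Magnitude: |H| = 1 (-0.0 dB); phase: φ = -0.0°.

|H| = 1 (-0.0 dB), φ = -0.0°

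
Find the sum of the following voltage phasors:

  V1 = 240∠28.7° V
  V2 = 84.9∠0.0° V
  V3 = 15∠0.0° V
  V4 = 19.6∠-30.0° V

Step 1 — Convert each phasor to rectangular form:
  V1 = 240·(cos(28.7°) + j·sin(28.7°)) = 210.5 + j115.3 V
  V2 = 84.9·(cos(0.0°) + j·sin(0.0°)) = 84.9 V
  V3 = 15·(cos(0.0°) + j·sin(0.0°)) = 15 V
  V4 = 19.6·(cos(-30.0°) + j·sin(-30.0°)) = 16.97 - j9.8 V
Step 2 — Sum components: V_total = 327.4 + j105.5 V.
Step 3 — Convert to polar: |V_total| = 344 V, ∠V_total = 17.9°.

V_total = 344∠17.9° V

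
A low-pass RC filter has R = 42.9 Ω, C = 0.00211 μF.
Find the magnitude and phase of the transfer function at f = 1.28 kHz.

Step 1 — Angular frequency: ω = 2π·1280 = 8042 rad/s.
Step 2 — Transfer function: H(jω) = 1/(1 + jωRC).
Step 3 — Denominator: 1 + jωRC = 1 + j·8042·42.9·2.11e-09 = 1 + j0.000728.
Step 4 — H = 1 - j0.000728.
Step 5 — Magnitude: |H| = 1 (-0.0 dB); phase: φ = -0.0°.

|H| = 1 (-0.0 dB), φ = -0.0°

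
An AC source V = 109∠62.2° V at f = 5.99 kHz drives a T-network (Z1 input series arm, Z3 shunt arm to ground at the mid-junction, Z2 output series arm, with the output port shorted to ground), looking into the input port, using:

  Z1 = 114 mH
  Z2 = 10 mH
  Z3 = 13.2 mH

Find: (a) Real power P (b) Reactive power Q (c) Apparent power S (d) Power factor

Step 1 — Angular frequency: ω = 2π·f = 2π·5990 = 3.764e+04 rad/s.
Step 2 — Component impedances:
  Z1: Z = jωL = j·3.764e+04·0.114 = 0 + j4291 Ω
  Z2: Z = jωL = j·3.764e+04·0.01 = 0 + j376.4 Ω
  Z3: Z = jωL = j·3.764e+04·0.0132 = 0 + j496.8 Ω
Step 3 — With the output port shorted to ground, the output series arm Z2 runs from the junction to ground; the shunt arm Z3 also runs from the junction to ground. They appear in parallel: Z3 || Z2 = 0 + j214.1 Ω.
Step 4 — Series with input arm Z1: Z_in = Z1 + (Z3 || Z2) = 0 + j4505 Ω = 4505∠90.0° Ω.
Step 5 — Source phasor: V = 109∠62.2° V = 50.84 + j96.42 V.
Step 6 — Current: I = V / Z = 0.0214 - j0.01129 A = 0.0242∠-27.8° A.
Step 7 — Complex power: S = V·I* = 0 + j2.637 VA.
Step 8 — Real power: P = Re(S) = 0 W.
Step 9 — Reactive power: Q = Im(S) = 2.637 VAR.
Step 10 — Apparent power: |S| = 2.637 VA.
Step 11 — Power factor: PF = P/|S| = 0 (lagging).

(a) P = 0 W  (b) Q = 2.637 VAR  (c) S = 2.637 VA  (d) PF = 0 (lagging)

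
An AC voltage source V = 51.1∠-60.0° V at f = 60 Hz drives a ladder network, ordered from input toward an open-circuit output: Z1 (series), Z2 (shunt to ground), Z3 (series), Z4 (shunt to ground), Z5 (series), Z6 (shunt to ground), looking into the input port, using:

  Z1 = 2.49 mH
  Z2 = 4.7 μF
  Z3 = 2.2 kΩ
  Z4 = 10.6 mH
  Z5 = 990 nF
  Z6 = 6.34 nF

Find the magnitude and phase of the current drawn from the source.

Step 1 — Angular frequency: ω = 2π·f = 2π·60 = 377 rad/s.
Step 2 — Component impedances:
  Z1: Z = jωL = j·377·0.00249 = 0 + j0.9387 Ω
  Z2: Z = 1/(jωC) = -j/(ω·C) = 0 - j564.4 Ω
  Z3: Z = R = 2200 Ω
  Z4: Z = jωL = j·377·0.0106 = 0 + j3.996 Ω
  Z5: Z = 1/(jωC) = -j/(ω·C) = 0 - j2679 Ω
  Z6: Z = 1/(jωC) = -j/(ω·C) = 0 - j4.184e+05 Ω
Step 3 — Ladder network (open output): work backward from the far end, alternating series and parallel combinations. Z_in = 136 - j528.8 Ω = 546∠-75.6° Ω.
Step 4 — Source phasor: V = 51.1∠-60.0° V = 25.55 - j44.25 V.
Step 5 — Ohm's law: I = V / Z_total = (25.55 - j44.25) / (136 - j528.8) = 0.09015 + j0.02514 A.
Step 6 — Convert to polar: |I| = 0.09359 A, ∠I = 15.6°.

I = 0.09359∠15.6° A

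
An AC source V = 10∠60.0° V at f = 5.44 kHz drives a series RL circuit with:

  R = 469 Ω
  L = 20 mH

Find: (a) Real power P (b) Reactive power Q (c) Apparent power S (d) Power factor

Step 1 — Angular frequency: ω = 2π·f = 2π·5440 = 3.418e+04 rad/s.
Step 2 — Component impedances:
  R: Z = R = 469 Ω
  L: Z = jωL = j·3.418e+04·0.02 = 0 + j683.6 Ω
Step 3 — Series combination: Z_total = R + L = 469 + j683.6 Ω = 829∠55.5° Ω.
Step 4 — Source phasor: V = 10∠60.0° V = 5 + j8.66 V.
Step 5 — Current: I = V / Z = 0.01203 + j0.0009364 A = 0.01206∠4.5° A.
Step 6 — Complex power: S = V·I* = 0.06824 + j0.09947 VA.
Step 7 — Real power: P = Re(S) = 0.06824 W.
Step 8 — Reactive power: Q = Im(S) = 0.09947 VAR.
Step 9 — Apparent power: |S| = 0.1206 VA.
Step 10 — Power factor: PF = P/|S| = 0.5657 (lagging).

(a) P = 0.06824 W  (b) Q = 0.09947 VAR  (c) S = 0.1206 VA  (d) PF = 0.5657 (lagging)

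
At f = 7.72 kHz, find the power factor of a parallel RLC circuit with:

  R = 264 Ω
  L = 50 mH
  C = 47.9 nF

Step 1 — Angular frequency: ω = 2π·f = 2π·7720 = 4.851e+04 rad/s.
Step 2 — Component impedances:
  R: Z = R = 264 Ω
  L: Z = jωL = j·4.851e+04·0.05 = 0 + j2425 Ω
  C: Z = 1/(jωC) = -j/(ω·C) = 0 - j430.4 Ω
Step 3 — Parallel combination: 1/Z_total = 1/R + 1/L + 1/C; Z_total = 210.4 - j106.2 Ω = 235.7∠-26.8° Ω.
Step 4 — Power factor: PF = cos(φ) = Re(Z)/|Z| = 210.43/235.7 = 0.8928.
Step 5 — Type: Im(Z) = -106.2 ⇒ leading (phase φ = -26.8°).

PF = 0.8928 (leading, φ = -26.8°)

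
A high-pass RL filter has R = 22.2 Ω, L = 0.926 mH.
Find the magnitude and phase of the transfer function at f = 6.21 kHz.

Step 1 — Angular frequency: ω = 2π·6210 = 3.902e+04 rad/s.
Step 2 — Transfer function: H(jω) = jωL/(R + jωL).
Step 3 — Numerator jωL = j·36.13; denominator R + jωL = 22.2 + j36.13.
Step 4 — H = 0.7259 + j0.446.
Step 5 — Magnitude: |H| = 0.852 (-1.4 dB); phase: φ = 31.6°.

|H| = 0.852 (-1.4 dB), φ = 31.6°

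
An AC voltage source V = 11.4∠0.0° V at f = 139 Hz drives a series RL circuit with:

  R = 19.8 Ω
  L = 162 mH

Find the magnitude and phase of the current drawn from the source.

Step 1 — Angular frequency: ω = 2π·f = 2π·139 = 873.4 rad/s.
Step 2 — Component impedances:
  R: Z = R = 19.8 Ω
  L: Z = jωL = j·873.4·0.162 = 0 + j141.5 Ω
Step 3 — Series combination: Z_total = R + L = 19.8 + j141.5 Ω = 142.9∠82.0° Ω.
Step 4 — Source phasor: V = 11.4∠0.0° V = 11.4 V.
Step 5 — Ohm's law: I = V / Z_total = (11.4) / (19.8 + j141.5) = 0.01106 - j0.07903 A.
Step 6 — Convert to polar: |I| = 0.0798 A, ∠I = -82.0°.

I = 0.0798∠-82.0° A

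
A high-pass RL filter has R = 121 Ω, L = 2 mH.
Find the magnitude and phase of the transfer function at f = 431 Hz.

Step 1 — Angular frequency: ω = 2π·431 = 2708 rad/s.
Step 2 — Transfer function: H(jω) = jωL/(R + jωL).
Step 3 — Numerator jωL = j·5.416; denominator R + jωL = 121 + j5.416.
Step 4 — H = 0.002 + j0.04467.
Step 5 — Magnitude: |H| = 0.04472 (-27.0 dB); phase: φ = 87.4°.

|H| = 0.04472 (-27.0 dB), φ = 87.4°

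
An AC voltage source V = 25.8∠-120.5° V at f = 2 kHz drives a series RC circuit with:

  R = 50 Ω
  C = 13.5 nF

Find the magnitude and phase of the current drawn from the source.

Step 1 — Angular frequency: ω = 2π·f = 2π·2000 = 1.257e+04 rad/s.
Step 2 — Component impedances:
  R: Z = R = 50 Ω
  C: Z = 1/(jωC) = -j/(ω·C) = 0 - j5895 Ω
Step 3 — Series combination: Z_total = R + C = 50 - j5895 Ω = 5895∠-89.5° Ω.
Step 4 — Source phasor: V = 25.8∠-120.5° V = -13.09 - j22.23 V.
Step 5 — Ohm's law: I = V / Z_total = (-13.09 - j22.23) / (50 - j5895) = 0.003752 - j0.002253 A.
Step 6 — Convert to polar: |I| = 0.004377 A, ∠I = -31.0°.

I = 0.004377∠-31.0° A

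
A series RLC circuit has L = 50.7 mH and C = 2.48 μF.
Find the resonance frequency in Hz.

Step 1 — Resonance condition Im(Z)=0 gives ω₀ = 1/√(LC).
Step 2 — ω₀ = 1/√(0.0507·2.48e-06) = 2820 rad/s.
Step 3 — f₀ = ω₀/(2π) = 448.8 Hz.

f₀ = 448.8 Hz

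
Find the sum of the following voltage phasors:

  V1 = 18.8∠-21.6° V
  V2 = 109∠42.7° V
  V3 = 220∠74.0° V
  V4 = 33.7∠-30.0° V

Step 1 — Convert each phasor to rectangular form:
  V1 = 18.8·(cos(-21.6°) + j·sin(-21.6°)) = 17.48 - j6.921 V
  V2 = 109·(cos(42.7°) + j·sin(42.7°)) = 80.11 + j73.92 V
  V3 = 220·(cos(74.0°) + j·sin(74.0°)) = 60.64 + j211.5 V
  V4 = 33.7·(cos(-30.0°) + j·sin(-30.0°)) = 29.19 - j16.85 V
Step 2 — Sum components: V_total = 187.4 + j261.6 V.
Step 3 — Convert to polar: |V_total| = 321.8 V, ∠V_total = 54.4°.

V_total = 321.8∠54.4° V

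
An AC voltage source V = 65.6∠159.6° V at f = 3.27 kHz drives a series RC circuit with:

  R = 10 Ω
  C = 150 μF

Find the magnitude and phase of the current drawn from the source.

Step 1 — Angular frequency: ω = 2π·f = 2π·3270 = 2.055e+04 rad/s.
Step 2 — Component impedances:
  R: Z = R = 10 Ω
  C: Z = 1/(jωC) = -j/(ω·C) = 0 - j0.3245 Ω
Step 3 — Series combination: Z_total = R + C = 10 - j0.3245 Ω = 10.01∠-1.9° Ω.
Step 4 — Source phasor: V = 65.6∠159.6° V = -61.49 + j22.87 V.
Step 5 — Ohm's law: I = V / Z_total = (-61.49 + j22.87) / (10 - j0.3245) = -6.216 + j2.085 A.
Step 6 — Convert to polar: |I| = 6.557 A, ∠I = 161.5°.

I = 6.557∠161.5° A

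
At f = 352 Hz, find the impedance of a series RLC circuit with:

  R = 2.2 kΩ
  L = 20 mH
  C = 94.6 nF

Step 1 — Angular frequency: ω = 2π·f = 2π·352 = 2212 rad/s.
Step 2 — Component impedances:
  R: Z = R = 2200 Ω
  L: Z = jωL = j·2212·0.02 = 0 + j44.23 Ω
  C: Z = 1/(jωC) = -j/(ω·C) = 0 - j4780 Ω
Step 3 — Series combination: Z_total = R + L + C = 2200 - j4735 Ω = 5221∠-65.1° Ω.

Z = 2200 - j4735 Ω = 5221∠-65.1° Ω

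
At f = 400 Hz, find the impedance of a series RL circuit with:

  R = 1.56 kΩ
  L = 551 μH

Step 1 — Angular frequency: ω = 2π·f = 2π·400 = 2513 rad/s.
Step 2 — Component impedances:
  R: Z = R = 1560 Ω
  L: Z = jωL = j·2513·0.000551 = 0 + j1.385 Ω
Step 3 — Series combination: Z_total = R + L = 1560 + j1.385 Ω = 1560∠0.1° Ω.

Z = 1560 + j1.385 Ω = 1560∠0.1° Ω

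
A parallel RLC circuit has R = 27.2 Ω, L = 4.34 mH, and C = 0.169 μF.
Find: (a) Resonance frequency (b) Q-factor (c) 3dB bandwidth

Step 1 — Resonance: ω₀ = 1/√(LC) = 1/√(0.00434·1.69e-07) = 3.692e+04 rad/s.
Step 2 — f₀ = ω₀/(2π) = 5877 Hz.
Step 3 — Parallel Q: Q = R/(ω₀L) = 27.2/(3.692e+04·0.00434) = 0.1697.
Step 4 — Bandwidth: Δω = ω₀/Q = 2.175e+05 rad/s; BW = Δω/(2π) = 3.462e+04 Hz.

(a) f₀ = 5877 Hz  (b) Q = 0.1697  (c) BW = 3.462e+04 Hz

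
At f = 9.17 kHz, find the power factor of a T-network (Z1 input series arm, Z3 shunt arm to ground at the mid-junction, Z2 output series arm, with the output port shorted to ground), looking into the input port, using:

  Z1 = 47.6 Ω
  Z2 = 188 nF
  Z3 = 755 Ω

Step 1 — Angular frequency: ω = 2π·f = 2π·9170 = 5.762e+04 rad/s.
Step 2 — Component impedances:
  Z1: Z = R = 47.6 Ω
  Z2: Z = 1/(jωC) = -j/(ω·C) = 0 - j92.32 Ω
  Z3: Z = R = 755 Ω
Step 3 — With the output port shorted to ground, the output series arm Z2 runs from the junction to ground; the shunt arm Z3 also runs from the junction to ground. They appear in parallel: Z3 || Z2 = 11.12 - j90.96 Ω.
Step 4 — Series with input arm Z1: Z_in = Z1 + (Z3 || Z2) = 58.72 - j90.96 Ω = 108.3∠-57.2° Ω.
Step 5 — Power factor: PF = cos(φ) = Re(Z)/|Z| = 58.722/108.27 = 0.5424.
Step 6 — Type: Im(Z) = -90.96 ⇒ leading (phase φ = -57.2°).

PF = 0.5424 (leading, φ = -57.2°)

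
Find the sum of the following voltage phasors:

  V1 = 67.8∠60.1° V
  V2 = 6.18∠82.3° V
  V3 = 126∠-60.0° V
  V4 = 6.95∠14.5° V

Step 1 — Convert each phasor to rectangular form:
  V1 = 67.8·(cos(60.1°) + j·sin(60.1°)) = 33.8 + j58.78 V
  V2 = 6.18·(cos(82.3°) + j·sin(82.3°)) = 0.828 + j6.124 V
  V3 = 126·(cos(-60.0°) + j·sin(-60.0°)) = 63 - j109.1 V
  V4 = 6.95·(cos(14.5°) + j·sin(14.5°)) = 6.729 + j1.74 V
Step 2 — Sum components: V_total = 104.4 - j42.48 V.
Step 3 — Convert to polar: |V_total| = 112.7 V, ∠V_total = -22.1°.

V_total = 112.7∠-22.1° V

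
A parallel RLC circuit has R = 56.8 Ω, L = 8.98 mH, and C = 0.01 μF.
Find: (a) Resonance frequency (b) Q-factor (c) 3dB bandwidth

Step 1 — Resonance: ω₀ = 1/√(LC) = 1/√(0.00898·1e-08) = 1.055e+05 rad/s.
Step 2 — f₀ = ω₀/(2π) = 1.68e+04 Hz.
Step 3 — Parallel Q: Q = R/(ω₀L) = 56.8/(1.055e+05·0.00898) = 0.05994.
Step 4 — Bandwidth: Δω = ω₀/Q = 1.761e+06 rad/s; BW = Δω/(2π) = 2.802e+05 Hz.

(a) f₀ = 1.68e+04 Hz  (b) Q = 0.05994  (c) BW = 2.802e+05 Hz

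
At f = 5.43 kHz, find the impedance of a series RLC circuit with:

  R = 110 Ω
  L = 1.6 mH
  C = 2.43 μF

Step 1 — Angular frequency: ω = 2π·f = 2π·5430 = 3.412e+04 rad/s.
Step 2 — Component impedances:
  R: Z = R = 110 Ω
  L: Z = jωL = j·3.412e+04·0.0016 = 0 + j54.59 Ω
  C: Z = 1/(jωC) = -j/(ω·C) = 0 - j12.06 Ω
Step 3 — Series combination: Z_total = R + L + C = 110 + j42.53 Ω = 117.9∠21.1° Ω.

Z = 110 + j42.53 Ω = 117.9∠21.1° Ω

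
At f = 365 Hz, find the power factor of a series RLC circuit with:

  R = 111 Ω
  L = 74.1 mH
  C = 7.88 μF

Step 1 — Angular frequency: ω = 2π·f = 2π·365 = 2293 rad/s.
Step 2 — Component impedances:
  R: Z = R = 111 Ω
  L: Z = jωL = j·2293·0.0741 = 0 + j169.9 Ω
  C: Z = 1/(jωC) = -j/(ω·C) = 0 - j55.34 Ω
Step 3 — Series combination: Z_total = R + L + C = 111 + j114.6 Ω = 159.5∠45.9° Ω.
Step 4 — Power factor: PF = cos(φ) = Re(Z)/|Z| = 111/159.55 = 0.6957.
Step 5 — Type: Im(Z) = 114.6 ⇒ lagging (phase φ = 45.9°).

PF = 0.6957 (lagging, φ = 45.9°)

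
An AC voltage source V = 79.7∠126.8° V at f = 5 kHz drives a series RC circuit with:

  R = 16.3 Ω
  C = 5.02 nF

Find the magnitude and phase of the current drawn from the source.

Step 1 — Angular frequency: ω = 2π·f = 2π·5000 = 3.142e+04 rad/s.
Step 2 — Component impedances:
  R: Z = R = 16.3 Ω
  C: Z = 1/(jωC) = -j/(ω·C) = 0 - j6341 Ω
Step 3 — Series combination: Z_total = R + C = 16.3 - j6341 Ω = 6341∠-89.9° Ω.
Step 4 — Source phasor: V = 79.7∠126.8° V = -47.74 + j63.82 V.
Step 5 — Ohm's law: I = V / Z_total = (-47.74 + j63.82) / (16.3 - j6341) = -0.01008 - j0.007503 A.
Step 6 — Convert to polar: |I| = 0.01257 A, ∠I = -143.3°.

I = 0.01257∠-143.3° A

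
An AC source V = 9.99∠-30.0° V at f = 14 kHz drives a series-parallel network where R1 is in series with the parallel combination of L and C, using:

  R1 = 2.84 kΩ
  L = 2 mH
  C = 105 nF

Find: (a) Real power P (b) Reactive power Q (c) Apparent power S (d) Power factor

Step 1 — Angular frequency: ω = 2π·f = 2π·1.4e+04 = 8.796e+04 rad/s.
Step 2 — Component impedances:
  R1: Z = R = 2840 Ω
  L: Z = jωL = j·8.796e+04·0.002 = 0 + j175.9 Ω
  C: Z = 1/(jωC) = -j/(ω·C) = 0 - j108.3 Ω
Step 3 — Parallel branch: L || C = 1/(1/L + 1/C) = 0 - j281.5 Ω.
Step 4 — Series with R1: Z_total = R1 + (L || C) = 2840 - j281.5 Ω = 2854∠-5.7° Ω.
Step 5 — Source phasor: V = 9.99∠-30.0° V = 8.652 - j4.995 V.
Step 6 — Current: I = V / Z = 0.003189 - j0.001443 A = 0.0035∠-24.3° A.
Step 7 — Complex power: S = V·I* = 0.0348 - j0.003449 VA.
Step 8 — Real power: P = Re(S) = 0.0348 W.
Step 9 — Reactive power: Q = Im(S) = -0.003449 VAR.
Step 10 — Apparent power: |S| = 0.03497 VA.
Step 11 — Power factor: PF = P/|S| = 0.9951 (leading).

(a) P = 0.0348 W  (b) Q = -0.003449 VAR  (c) S = 0.03497 VA  (d) PF = 0.9951 (leading)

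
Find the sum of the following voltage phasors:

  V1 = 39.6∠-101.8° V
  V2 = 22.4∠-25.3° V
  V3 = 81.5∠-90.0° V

Step 1 — Convert each phasor to rectangular form:
  V1 = 39.6·(cos(-101.8°) + j·sin(-101.8°)) = -8.098 - j38.76 V
  V2 = 22.4·(cos(-25.3°) + j·sin(-25.3°)) = 20.25 - j9.573 V
  V3 = 81.5·(cos(-90.0°) + j·sin(-90.0°)) = 0 - j81.5 V
Step 2 — Sum components: V_total = 12.15 - j129.8 V.
Step 3 — Convert to polar: |V_total| = 130.4 V, ∠V_total = -84.7°.

V_total = 130.4∠-84.7° V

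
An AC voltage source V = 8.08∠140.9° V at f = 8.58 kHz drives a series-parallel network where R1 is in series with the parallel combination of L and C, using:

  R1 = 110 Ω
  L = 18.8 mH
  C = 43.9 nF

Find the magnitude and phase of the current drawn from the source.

Step 1 — Angular frequency: ω = 2π·f = 2π·8580 = 5.391e+04 rad/s.
Step 2 — Component impedances:
  R1: Z = R = 110 Ω
  L: Z = jωL = j·5.391e+04·0.0188 = 0 + j1014 Ω
  C: Z = 1/(jωC) = -j/(ω·C) = 0 - j422.5 Ω
Step 3 — Parallel branch: L || C = 1/(1/L + 1/C) = 0 - j724.7 Ω.
Step 4 — Series with R1: Z_total = R1 + (L || C) = 110 - j724.7 Ω = 733∠-81.4° Ω.
Step 5 — Source phasor: V = 8.08∠140.9° V = -6.27 + j5.096 V.
Step 6 — Ohm's law: I = V / Z_total = (-6.27 + j5.096) / (110 - j724.7) = -0.008158 - j0.007415 A.
Step 7 — Convert to polar: |I| = 0.01102 A, ∠I = -137.7°.

I = 0.01102∠-137.7° A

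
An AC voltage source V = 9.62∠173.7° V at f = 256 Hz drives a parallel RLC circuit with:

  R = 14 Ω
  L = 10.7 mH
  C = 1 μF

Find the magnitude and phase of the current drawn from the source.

Step 1 — Angular frequency: ω = 2π·f = 2π·256 = 1608 rad/s.
Step 2 — Component impedances:
  R: Z = R = 14 Ω
  L: Z = jωL = j·1608·0.0107 = 0 + j17.21 Ω
  C: Z = 1/(jωC) = -j/(ω·C) = 0 - j621.7 Ω
Step 3 — Parallel combination: 1/Z_total = 1/R + 1/L + 1/C; Z_total = 8.612 + j6.812 Ω = 10.98∠38.3° Ω.
Step 4 — Source phasor: V = 9.62∠173.7° V = -9.562 + j1.056 V.
Step 5 — Ohm's law: I = V / Z_total = (-9.562 + j1.056) / (8.612 + j6.812) = -0.6234 + j0.6156 A.
Step 6 — Convert to polar: |I| = 0.8761 A, ∠I = 135.4°.

I = 0.8761∠135.4° A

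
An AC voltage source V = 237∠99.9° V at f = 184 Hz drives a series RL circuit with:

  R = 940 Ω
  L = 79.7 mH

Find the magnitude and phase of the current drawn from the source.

Step 1 — Angular frequency: ω = 2π·f = 2π·184 = 1156 rad/s.
Step 2 — Component impedances:
  R: Z = R = 940 Ω
  L: Z = jωL = j·1156·0.0797 = 0 + j92.14 Ω
Step 3 — Series combination: Z_total = R + L = 940 + j92.14 Ω = 944.5∠5.6° Ω.
Step 4 — Source phasor: V = 237∠99.9° V = -40.75 + j233.5 V.
Step 5 — Ohm's law: I = V / Z_total = (-40.75 + j233.5) / (940 + j92.14) = -0.01882 + j0.2502 A.
Step 6 — Convert to polar: |I| = 0.2509 A, ∠I = 94.3°.

I = 0.2509∠94.3° A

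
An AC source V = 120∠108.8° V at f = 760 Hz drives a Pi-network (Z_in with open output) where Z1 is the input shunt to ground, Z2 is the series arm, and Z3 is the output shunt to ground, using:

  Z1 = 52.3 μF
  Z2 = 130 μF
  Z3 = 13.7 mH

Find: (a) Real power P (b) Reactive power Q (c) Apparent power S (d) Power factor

Step 1 — Angular frequency: ω = 2π·f = 2π·760 = 4775 rad/s.
Step 2 — Component impedances:
  Z1: Z = 1/(jωC) = -j/(ω·C) = 0 - j4.004 Ω
  Z2: Z = 1/(jωC) = -j/(ω·C) = 0 - j1.611 Ω
  Z3: Z = jωL = j·4775·0.0137 = 0 + j65.42 Ω
Step 3 — With open output, the series arm Z2 and the output shunt Z3 appear in series to ground: Z2 + Z3 = 0 + j63.81 Ω.
Step 4 — Parallel with input shunt Z1: Z_in = Z1 || (Z2 + Z3) = 0 - j4.272 Ω = 4.272∠-90.0° Ω.
Step 5 — Source phasor: V = 120∠108.8° V = -38.67 + j113.6 V.
Step 6 — Current: I = V / Z = -26.59 - j9.052 A = 28.09∠-161.2° A.
Step 7 — Complex power: S = V·I* = 0 - j3371 VA.
Step 8 — Real power: P = Re(S) = 0 W.
Step 9 — Reactive power: Q = Im(S) = -3371 VAR.
Step 10 — Apparent power: |S| = 3371 VA.
Step 11 — Power factor: PF = P/|S| = 0 (leading).

(a) P = 0 W  (b) Q = -3371 VAR  (c) S = 3371 VA  (d) PF = 0 (leading)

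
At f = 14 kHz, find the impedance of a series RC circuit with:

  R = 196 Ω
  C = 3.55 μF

Step 1 — Angular frequency: ω = 2π·f = 2π·1.4e+04 = 8.796e+04 rad/s.
Step 2 — Component impedances:
  R: Z = R = 196 Ω
  C: Z = 1/(jωC) = -j/(ω·C) = 0 - j3.202 Ω
Step 3 — Series combination: Z_total = R + C = 196 - j3.202 Ω = 196∠-0.9° Ω.

Z = 196 - j3.202 Ω = 196∠-0.9° Ω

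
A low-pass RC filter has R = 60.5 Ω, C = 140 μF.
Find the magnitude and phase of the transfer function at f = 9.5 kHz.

Step 1 — Angular frequency: ω = 2π·9500 = 5.969e+04 rad/s.
Step 2 — Transfer function: H(jω) = 1/(1 + jωRC).
Step 3 — Denominator: 1 + jωRC = 1 + j·5.969e+04·60.5·0.00014 = 1 + j505.6.
Step 4 — H = 3.912e-06 - j0.001978.
Step 5 — Magnitude: |H| = 0.001978 (-54.1 dB); phase: φ = -89.9°.

|H| = 0.001978 (-54.1 dB), φ = -89.9°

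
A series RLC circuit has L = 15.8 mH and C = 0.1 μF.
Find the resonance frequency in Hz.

Step 1 — Resonance condition Im(Z)=0 gives ω₀ = 1/√(LC).
Step 2 — ω₀ = 1/√(0.0158·1e-07) = 2.516e+04 rad/s.
Step 3 — f₀ = ω₀/(2π) = 4004 Hz.

f₀ = 4004 Hz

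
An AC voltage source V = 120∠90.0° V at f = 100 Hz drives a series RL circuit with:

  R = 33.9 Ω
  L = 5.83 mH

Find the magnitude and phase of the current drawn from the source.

Step 1 — Angular frequency: ω = 2π·f = 2π·100 = 628.3 rad/s.
Step 2 — Component impedances:
  R: Z = R = 33.9 Ω
  L: Z = jωL = j·628.3·0.00583 = 0 + j3.663 Ω
Step 3 — Series combination: Z_total = R + L = 33.9 + j3.663 Ω = 34.1∠6.2° Ω.
Step 4 — Source phasor: V = 120∠90.0° V = 0 + j120 V.
Step 5 — Ohm's law: I = V / Z_total = (0 + j120) / (33.9 + j3.663) = 0.3781 + j3.499 A.
Step 6 — Convert to polar: |I| = 3.519 A, ∠I = 83.8°.

I = 3.519∠83.8° A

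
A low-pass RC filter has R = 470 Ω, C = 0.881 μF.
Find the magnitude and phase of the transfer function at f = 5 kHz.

Step 1 — Angular frequency: ω = 2π·5000 = 3.142e+04 rad/s.
Step 2 — Transfer function: H(jω) = 1/(1 + jωRC).
Step 3 — Denominator: 1 + jωRC = 1 + j·3.142e+04·470·8.81e-07 = 1 + j13.01.
Step 4 — H = 0.005875 - j0.07642.
Step 5 — Magnitude: |H| = 0.07665 (-22.3 dB); phase: φ = -85.6°.

|H| = 0.07665 (-22.3 dB), φ = -85.6°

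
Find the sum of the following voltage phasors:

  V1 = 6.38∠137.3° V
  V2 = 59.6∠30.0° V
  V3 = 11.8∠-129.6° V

Step 1 — Convert each phasor to rectangular form:
  V1 = 6.38·(cos(137.3°) + j·sin(137.3°)) = -4.689 + j4.327 V
  V2 = 59.6·(cos(30.0°) + j·sin(30.0°)) = 51.62 + j29.8 V
  V3 = 11.8·(cos(-129.6°) + j·sin(-129.6°)) = -7.522 - j9.092 V
Step 2 — Sum components: V_total = 39.4 + j25.03 V.
Step 3 — Convert to polar: |V_total| = 46.68 V, ∠V_total = 32.4°.

V_total = 46.68∠32.4° V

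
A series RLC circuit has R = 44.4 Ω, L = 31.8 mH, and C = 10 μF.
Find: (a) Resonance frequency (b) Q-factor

Step 1 — Resonance condition Im(Z)=0 gives ω₀ = 1/√(LC).
Step 2 — ω₀ = 1/√(0.0318·1e-05) = 1773 rad/s.
Step 3 — f₀ = ω₀/(2π) = 282.2 Hz.
Step 4 — Series Q: Q = ω₀L/R = 1773·0.0318/44.4 = 1.27.

(a) f₀ = 282.2 Hz  (b) Q = 1.27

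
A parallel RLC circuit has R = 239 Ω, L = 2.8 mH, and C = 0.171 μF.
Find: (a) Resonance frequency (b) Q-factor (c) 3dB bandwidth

Step 1 — Resonance: ω₀ = 1/√(LC) = 1/√(0.0028·1.71e-07) = 4.57e+04 rad/s.
Step 2 — f₀ = ω₀/(2π) = 7273 Hz.
Step 3 — Parallel Q: Q = R/(ω₀L) = 239/(4.57e+04·0.0028) = 1.868.
Step 4 — Bandwidth: Δω = ω₀/Q = 2.447e+04 rad/s; BW = Δω/(2π) = 3894 Hz.

(a) f₀ = 7273 Hz  (b) Q = 1.868  (c) BW = 3894 Hz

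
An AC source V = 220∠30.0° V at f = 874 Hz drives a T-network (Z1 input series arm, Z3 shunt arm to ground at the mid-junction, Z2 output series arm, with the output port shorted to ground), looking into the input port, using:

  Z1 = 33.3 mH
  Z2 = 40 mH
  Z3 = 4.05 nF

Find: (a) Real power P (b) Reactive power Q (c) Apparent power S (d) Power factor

Step 1 — Angular frequency: ω = 2π·f = 2π·874 = 5492 rad/s.
Step 2 — Component impedances:
  Z1: Z = jωL = j·5492·0.0333 = 0 + j182.9 Ω
  Z2: Z = jωL = j·5492·0.04 = 0 + j219.7 Ω
  Z3: Z = 1/(jωC) = -j/(ω·C) = 0 - j4.496e+04 Ω
Step 3 — With the output port shorted to ground, the output series arm Z2 runs from the junction to ground; the shunt arm Z3 also runs from the junction to ground. They appear in parallel: Z3 || Z2 = 0 + j220.7 Ω.
Step 4 — Series with input arm Z1: Z_in = Z1 + (Z3 || Z2) = 0 + j403.6 Ω = 403.6∠90.0° Ω.
Step 5 — Source phasor: V = 220∠30.0° V = 190.5 + j110 V.
Step 6 — Current: I = V / Z = 0.2725 - j0.4721 A = 0.5451∠-60.0° A.
Step 7 — Complex power: S = V·I* = 0 + j119.9 VA.
Step 8 — Real power: P = Re(S) = 0 W.
Step 9 — Reactive power: Q = Im(S) = 119.9 VAR.
Step 10 — Apparent power: |S| = 119.9 VA.
Step 11 — Power factor: PF = P/|S| = 0 (lagging).

(a) P = 0 W  (b) Q = 119.9 VAR  (c) S = 119.9 VA  (d) PF = 0 (lagging)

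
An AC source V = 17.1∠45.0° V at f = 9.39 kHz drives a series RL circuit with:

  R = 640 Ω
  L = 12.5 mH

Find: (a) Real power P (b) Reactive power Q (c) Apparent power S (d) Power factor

Step 1 — Angular frequency: ω = 2π·f = 2π·9390 = 5.9e+04 rad/s.
Step 2 — Component impedances:
  R: Z = R = 640 Ω
  L: Z = jωL = j·5.9e+04·0.0125 = 0 + j737.5 Ω
Step 3 — Series combination: Z_total = R + L = 640 + j737.5 Ω = 976.5∠49.0° Ω.
Step 4 — Source phasor: V = 17.1∠45.0° V = 12.09 + j12.09 V.
Step 5 — Current: I = V / Z = 0.01747 - j0.001236 A = 0.01751∠-4.0° A.
Step 6 — Complex power: S = V·I* = 0.1963 + j0.2262 VA.
Step 7 — Real power: P = Re(S) = 0.1963 W.
Step 8 — Reactive power: Q = Im(S) = 0.2262 VAR.
Step 9 — Apparent power: |S| = 0.2995 VA.
Step 10 — Power factor: PF = P/|S| = 0.6554 (lagging).

(a) P = 0.1963 W  (b) Q = 0.2262 VAR  (c) S = 0.2995 VA  (d) PF = 0.6554 (lagging)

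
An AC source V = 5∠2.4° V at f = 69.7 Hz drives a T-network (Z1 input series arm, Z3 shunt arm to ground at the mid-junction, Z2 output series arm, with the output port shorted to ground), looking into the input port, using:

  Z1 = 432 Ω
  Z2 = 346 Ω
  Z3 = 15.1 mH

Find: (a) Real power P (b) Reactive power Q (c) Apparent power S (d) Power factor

Step 1 — Angular frequency: ω = 2π·f = 2π·69.7 = 437.9 rad/s.
Step 2 — Component impedances:
  Z1: Z = R = 432 Ω
  Z2: Z = R = 346 Ω
  Z3: Z = jωL = j·437.9·0.0151 = 0 + j6.613 Ω
Step 3 — With the output port shorted to ground, the output series arm Z2 runs from the junction to ground; the shunt arm Z3 also runs from the junction to ground. They appear in parallel: Z3 || Z2 = 0.1263 + j6.61 Ω.
Step 4 — Series with input arm Z1: Z_in = Z1 + (Z3 || Z2) = 432.1 + j6.61 Ω = 432.2∠0.9° Ω.
Step 5 — Source phasor: V = 5∠2.4° V = 4.996 + j0.2094 V.
Step 6 — Current: I = V / Z = 0.01157 + j0.0003076 A = 0.01157∠1.5° A.
Step 7 — Complex power: S = V·I* = 0.05784 + j0.0008848 VA.
Step 8 — Real power: P = Re(S) = 0.05784 W.
Step 9 — Reactive power: Q = Im(S) = 0.0008848 VAR.
Step 10 — Apparent power: |S| = 0.05785 VA.
Step 11 — Power factor: PF = P/|S| = 0.9999 (lagging).

(a) P = 0.05784 W  (b) Q = 0.0008848 VAR  (c) S = 0.05785 VA  (d) PF = 0.9999 (lagging)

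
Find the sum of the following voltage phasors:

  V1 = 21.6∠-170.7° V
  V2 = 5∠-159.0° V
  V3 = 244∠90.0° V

Step 1 — Convert each phasor to rectangular form:
  V1 = 21.6·(cos(-170.7°) + j·sin(-170.7°)) = -21.32 - j3.491 V
  V2 = 5·(cos(-159.0°) + j·sin(-159.0°)) = -4.668 - j1.792 V
  V3 = 244·(cos(90.0°) + j·sin(90.0°)) = 0 + j244 V
Step 2 — Sum components: V_total = -25.98 + j238.7 V.
Step 3 — Convert to polar: |V_total| = 240.1 V, ∠V_total = 96.2°.

V_total = 240.1∠96.2° V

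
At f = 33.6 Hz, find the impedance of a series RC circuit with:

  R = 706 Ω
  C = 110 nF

Step 1 — Angular frequency: ω = 2π·f = 2π·33.6 = 211.1 rad/s.
Step 2 — Component impedances:
  R: Z = R = 706 Ω
  C: Z = 1/(jωC) = -j/(ω·C) = 0 - j4.306e+04 Ω
Step 3 — Series combination: Z_total = R + C = 706 - j4.306e+04 Ω = 4.307e+04∠-89.1° Ω.

Z = 706 - j4.306e+04 Ω = 4.307e+04∠-89.1° Ω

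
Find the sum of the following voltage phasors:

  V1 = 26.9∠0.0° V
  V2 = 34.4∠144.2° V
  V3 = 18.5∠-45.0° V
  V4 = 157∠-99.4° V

Step 1 — Convert each phasor to rectangular form:
  V1 = 26.9·(cos(0.0°) + j·sin(0.0°)) = 26.9 V
  V2 = 34.4·(cos(144.2°) + j·sin(144.2°)) = -27.9 + j20.12 V
  V3 = 18.5·(cos(-45.0°) + j·sin(-45.0°)) = 13.08 - j13.08 V
  V4 = 157·(cos(-99.4°) + j·sin(-99.4°)) = -25.64 - j154.9 V
Step 2 — Sum components: V_total = -13.56 - j147.9 V.
Step 3 — Convert to polar: |V_total| = 148.5 V, ∠V_total = -95.2°.

V_total = 148.5∠-95.2° V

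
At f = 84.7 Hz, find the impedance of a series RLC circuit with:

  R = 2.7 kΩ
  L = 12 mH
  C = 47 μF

Step 1 — Angular frequency: ω = 2π·f = 2π·84.7 = 532.2 rad/s.
Step 2 — Component impedances:
  R: Z = R = 2700 Ω
  L: Z = jωL = j·532.2·0.012 = 0 + j6.386 Ω
  C: Z = 1/(jωC) = -j/(ω·C) = 0 - j39.98 Ω
Step 3 — Series combination: Z_total = R + L + C = 2700 - j33.59 Ω = 2700∠-0.7° Ω.

Z = 2700 - j33.59 Ω = 2700∠-0.7° Ω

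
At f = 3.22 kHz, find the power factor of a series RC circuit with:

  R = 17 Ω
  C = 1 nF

Step 1 — Angular frequency: ω = 2π·f = 2π·3220 = 2.023e+04 rad/s.
Step 2 — Component impedances:
  R: Z = R = 17 Ω
  C: Z = 1/(jωC) = -j/(ω·C) = 0 - j4.943e+04 Ω
Step 3 — Series combination: Z_total = R + C = 17 - j4.943e+04 Ω = 4.943e+04∠-90.0° Ω.
Step 4 — Power factor: PF = cos(φ) = Re(Z)/|Z| = 17/4.943e+04 = 0.0003439.
Step 5 — Type: Im(Z) = -4.943e+04 ⇒ leading (phase φ = -90.0°).

PF = 0.0003439 (leading, φ = -90.0°)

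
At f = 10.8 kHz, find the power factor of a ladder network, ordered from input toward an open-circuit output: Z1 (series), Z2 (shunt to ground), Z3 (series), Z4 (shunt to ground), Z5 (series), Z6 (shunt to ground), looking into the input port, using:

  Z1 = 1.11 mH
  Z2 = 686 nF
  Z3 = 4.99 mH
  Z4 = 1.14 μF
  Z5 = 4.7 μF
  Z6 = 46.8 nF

Step 1 — Angular frequency: ω = 2π·f = 2π·1.08e+04 = 6.786e+04 rad/s.
Step 2 — Component impedances:
  Z1: Z = jωL = j·6.786e+04·0.00111 = 0 + j75.32 Ω
  Z2: Z = 1/(jωC) = -j/(ω·C) = 0 - j21.48 Ω
  Z3: Z = jωL = j·6.786e+04·0.00499 = 0 + j338.6 Ω
  Z4: Z = 1/(jωC) = -j/(ω·C) = 0 - j12.93 Ω
  Z5: Z = 1/(jωC) = -j/(ω·C) = 0 - j3.135 Ω
  Z6: Z = 1/(jωC) = -j/(ω·C) = 0 - j314.9 Ω
Step 3 — Ladder network (open output): work backward from the far end, alternating series and parallel combinations. Z_in = 0 + j52.33 Ω = 52.33∠90.0° Ω.
Step 4 — Power factor: PF = cos(φ) = Re(Z)/|Z| = 0/52.33 = 0.
Step 5 — Type: Im(Z) = 52.33 ⇒ lagging (phase φ = 90.0°).

PF = 0 (lagging, φ = 90.0°)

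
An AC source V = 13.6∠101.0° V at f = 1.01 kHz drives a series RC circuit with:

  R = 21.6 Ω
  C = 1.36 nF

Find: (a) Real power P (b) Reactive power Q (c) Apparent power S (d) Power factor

Step 1 — Angular frequency: ω = 2π·f = 2π·1010 = 6346 rad/s.
Step 2 — Component impedances:
  R: Z = R = 21.6 Ω
  C: Z = 1/(jωC) = -j/(ω·C) = 0 - j1.159e+05 Ω
Step 3 — Series combination: Z_total = R + C = 21.6 - j1.159e+05 Ω = 1.159e+05∠-90.0° Ω.
Step 4 — Source phasor: V = 13.6∠101.0° V = -2.595 + j13.35 V.
Step 5 — Current: I = V / Z = -0.0001152 - j2.237e-05 A = 0.0001174∠-169.0° A.
Step 6 — Complex power: S = V·I* = 2.976e-07 - j0.001596 VA.
Step 7 — Real power: P = Re(S) = 2.976e-07 W.
Step 8 — Reactive power: Q = Im(S) = -0.001596 VAR.
Step 9 — Apparent power: |S| = 0.001596 VA.
Step 10 — Power factor: PF = P/|S| = 0.0001864 (leading).

(a) P = 2.976e-07 W  (b) Q = -0.001596 VAR  (c) S = 0.001596 VA  (d) PF = 0.0001864 (leading)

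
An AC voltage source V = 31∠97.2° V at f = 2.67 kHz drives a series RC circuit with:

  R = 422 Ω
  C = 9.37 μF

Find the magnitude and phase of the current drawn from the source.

Step 1 — Angular frequency: ω = 2π·f = 2π·2670 = 1.678e+04 rad/s.
Step 2 — Component impedances:
  R: Z = R = 422 Ω
  C: Z = 1/(jωC) = -j/(ω·C) = 0 - j6.362 Ω
Step 3 — Series combination: Z_total = R + C = 422 - j6.362 Ω = 422∠-0.9° Ω.
Step 4 — Source phasor: V = 31∠97.2° V = -3.885 + j30.76 V.
Step 5 — Ohm's law: I = V / Z_total = (-3.885 + j30.76) / (422 - j6.362) = -0.0103 + j0.07273 A.
Step 6 — Convert to polar: |I| = 0.07345 A, ∠I = 98.1°.

I = 0.07345∠98.1° A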